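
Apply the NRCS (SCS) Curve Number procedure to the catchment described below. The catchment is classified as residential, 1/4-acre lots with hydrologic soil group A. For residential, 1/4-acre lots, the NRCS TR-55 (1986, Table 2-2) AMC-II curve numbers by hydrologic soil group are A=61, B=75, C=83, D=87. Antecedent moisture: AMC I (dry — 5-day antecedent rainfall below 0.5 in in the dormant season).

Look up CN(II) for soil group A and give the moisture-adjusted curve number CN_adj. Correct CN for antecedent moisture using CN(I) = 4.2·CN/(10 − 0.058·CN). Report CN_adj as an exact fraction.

NRCS table: residential, 1/4-acre lots, soil group A → CN(II) = 61
Adjust CN=61 to AMC I: 4.2·61/(10 − 0.058·61) → (1281/5) ÷ (3231/500) = 42700/1077 ≈ 39.647

CN_adj = 42700/1077 ≈ 39.647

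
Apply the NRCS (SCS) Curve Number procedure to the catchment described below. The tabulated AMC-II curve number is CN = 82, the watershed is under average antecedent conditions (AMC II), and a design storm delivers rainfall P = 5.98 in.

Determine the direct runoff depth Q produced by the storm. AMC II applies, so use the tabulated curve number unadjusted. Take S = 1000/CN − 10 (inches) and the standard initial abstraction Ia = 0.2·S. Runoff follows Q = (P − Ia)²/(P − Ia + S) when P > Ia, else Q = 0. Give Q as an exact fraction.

Q = 129026881/32510950 in ≈ 3.969 in

Average conditions: CN = 82 (no AMC adjustment).
Retention S: 1000/CN − 10 with CN=82.000 → S = 90/41 ≈ 2.195 in
Ia = 0.2S: 0.2·2.195 = 0.439 in (exactly 18/41)
P − Ia = 5.980 − 0.439 = 11359/2050 ≈ 5.541 in (> 0, runoff occurs)
Q: (11359/2050)² ÷ (15859/2050) = 129026881/32510950 in (≈ 3.969 in)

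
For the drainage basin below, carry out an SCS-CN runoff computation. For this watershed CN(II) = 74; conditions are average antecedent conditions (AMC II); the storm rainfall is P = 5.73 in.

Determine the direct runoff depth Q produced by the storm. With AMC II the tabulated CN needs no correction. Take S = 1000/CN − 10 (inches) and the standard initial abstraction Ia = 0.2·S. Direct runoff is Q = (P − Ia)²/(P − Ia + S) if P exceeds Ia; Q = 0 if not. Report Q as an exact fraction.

AMC II — tabulated CN = 74 applies directly.
Max retention: S = 1000/74 − 10 = 130/37 in (≈ 3.514 in)
Ia = 0.2S: 0.2·3.514 = 0.703 in (exactly 26/37)
P − Ia = 5.730 − 0.703 = 18601/3700 ≈ 5.027 in (> 0, runoff occurs)
Q: (18601/3700)² ÷ (31601/3700) = 345997201/116923700 in (≈ 2.959 in)

Q = 345997201/116923700 in ≈ 2.959 in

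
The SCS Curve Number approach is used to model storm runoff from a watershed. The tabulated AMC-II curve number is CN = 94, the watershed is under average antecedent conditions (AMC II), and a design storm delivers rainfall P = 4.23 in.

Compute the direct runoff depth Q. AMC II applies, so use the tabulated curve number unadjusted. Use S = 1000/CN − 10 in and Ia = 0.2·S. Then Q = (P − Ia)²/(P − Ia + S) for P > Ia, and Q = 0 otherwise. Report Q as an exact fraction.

CN(II) = 94; AMC II needs no correction.
Retention S: 1000/CN − 10 with CN=94.000 → S = 30/47 ≈ 0.638 in
Ia = 0.2S: 0.2·0.638 = 0.128 in (exactly 6/47)
Since P=4.230 > Ia=0.128: effective rainfall P−Ia = 19281/4700 in
Runoff Q = (P−Ia)²/(P−Ia+S) = (4.102)²/(4.102+0.638) = 123918987/34906900 ≈ 3.550 in

Q = 123918987/34906900 in ≈ 3.550 in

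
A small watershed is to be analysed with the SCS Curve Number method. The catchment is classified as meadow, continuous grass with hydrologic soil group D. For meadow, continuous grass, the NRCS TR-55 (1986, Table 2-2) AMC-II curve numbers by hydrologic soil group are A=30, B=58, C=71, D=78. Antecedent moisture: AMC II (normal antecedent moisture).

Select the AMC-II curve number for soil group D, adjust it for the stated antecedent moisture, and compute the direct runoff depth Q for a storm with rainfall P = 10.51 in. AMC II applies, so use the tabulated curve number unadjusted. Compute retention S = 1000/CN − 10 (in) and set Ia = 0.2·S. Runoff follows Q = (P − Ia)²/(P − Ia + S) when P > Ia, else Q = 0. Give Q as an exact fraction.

NRCS table: meadow, continuous grass, soil group D → CN(II) = 78
Average conditions: CN = 78 (no AMC adjustment).
Retention S: 1000/CN − 10 with CN=78.000 → S = 110/39 ≈ 2.821 in
Initial abstraction Ia = S/5 = (110/39)/5 = 22/39 ≈ 0.564 in
Excess rainfall: 10.510 − 0.564 = 9.946 in; P > Ia so Q > 0
Q = (38789/3900)²/((38789/3900) + 110/39) = (1504586521/15210000)/(49789/3900) = 1504586521/194177100 in ≈ 7.749 in

Q = 1504586521/194177100 in ≈ 7.749 in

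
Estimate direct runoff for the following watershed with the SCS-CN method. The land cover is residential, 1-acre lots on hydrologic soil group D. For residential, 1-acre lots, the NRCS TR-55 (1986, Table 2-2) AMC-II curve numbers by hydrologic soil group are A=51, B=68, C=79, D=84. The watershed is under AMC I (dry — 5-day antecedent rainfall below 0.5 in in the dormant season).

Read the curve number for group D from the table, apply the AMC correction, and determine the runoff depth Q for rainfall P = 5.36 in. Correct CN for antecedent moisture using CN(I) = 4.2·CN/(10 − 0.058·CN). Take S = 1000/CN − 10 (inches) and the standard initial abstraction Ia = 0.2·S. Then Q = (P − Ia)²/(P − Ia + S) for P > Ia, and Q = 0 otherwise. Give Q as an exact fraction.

Q = 1205110418/546255675 in ≈ 2.206 in

NRCS table: residential, 1-acre lots, soil group D → CN(II) = 84
Dry (AMC I): CN(I) = 4.2·84/(10 − 0.058·84) = (1764/5)/(641/125) = 44100/641 ≈ 68.799
Max retention: S = 1000/(44100/641) − 10 = 2000/441 in (≈ 4.535 in)
Ia = 0.2·(2000/441) = 400/441 in ≈ 0.907 in
Since P=5.360 > Ia=0.907: effective rainfall P−Ia = 49094/11025 in
Q: (49094/11025)² ÷ (99094/11025) = 1205110418/546255675 in (≈ 2.206 in)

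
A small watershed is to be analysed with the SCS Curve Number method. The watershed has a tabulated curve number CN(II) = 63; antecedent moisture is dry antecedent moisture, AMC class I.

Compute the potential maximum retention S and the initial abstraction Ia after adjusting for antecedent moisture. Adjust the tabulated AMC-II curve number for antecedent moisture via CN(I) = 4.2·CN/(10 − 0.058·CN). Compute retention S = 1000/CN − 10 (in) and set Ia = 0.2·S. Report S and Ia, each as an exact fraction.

CN(I) from CN(II)=63: (4.2·63)/(10 − 0.058·63) = 132300/3173 ≈ 41.696
S = 1000/(132300/3173) − 10 = 18500/1323 in ≈ 13.983 in
Initial abstraction Ia = S/5 = (18500/1323)/5 = 3700/1323 ≈ 2.797 in

S = 18500/1323 in ≈ 13.983 in; Ia = 3700/1323 in ≈ 2.797 in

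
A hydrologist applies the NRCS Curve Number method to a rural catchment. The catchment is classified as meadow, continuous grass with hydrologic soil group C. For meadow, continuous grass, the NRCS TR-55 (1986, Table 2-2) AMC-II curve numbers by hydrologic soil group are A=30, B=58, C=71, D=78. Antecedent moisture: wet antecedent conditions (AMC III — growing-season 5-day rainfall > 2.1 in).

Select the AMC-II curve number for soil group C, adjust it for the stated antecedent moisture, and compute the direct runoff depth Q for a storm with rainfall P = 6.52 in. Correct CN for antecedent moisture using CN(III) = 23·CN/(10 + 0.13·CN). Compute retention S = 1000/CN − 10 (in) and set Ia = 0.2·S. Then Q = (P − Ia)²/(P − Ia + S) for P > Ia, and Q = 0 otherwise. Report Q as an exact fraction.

NRCS table: meadow, continuous grass, soil group C → CN(II) = 71
Wet (AMC III): CN(III) = 23·71/(10 + 0.13·71) = 1633/(1923/100) = 163300/1923 ≈ 84.919
S = 1000/(163300/1923) − 10 = 2900/1633 in ≈ 1.776 in
Ia = 0.2S: 0.2·1.776 = 0.355 in (exactly 580/1633)
Excess rainfall: 6.520 − 0.355 = 6.165 in; P > Ia so Q > 0
Runoff Q = (P−Ia)²/(P−Ia+S) = (6.165)²/(6.165+1.776) = 63342319041/13234607675 ≈ 4.786 in

Q = 63342319041/13234607675 in ≈ 4.786 in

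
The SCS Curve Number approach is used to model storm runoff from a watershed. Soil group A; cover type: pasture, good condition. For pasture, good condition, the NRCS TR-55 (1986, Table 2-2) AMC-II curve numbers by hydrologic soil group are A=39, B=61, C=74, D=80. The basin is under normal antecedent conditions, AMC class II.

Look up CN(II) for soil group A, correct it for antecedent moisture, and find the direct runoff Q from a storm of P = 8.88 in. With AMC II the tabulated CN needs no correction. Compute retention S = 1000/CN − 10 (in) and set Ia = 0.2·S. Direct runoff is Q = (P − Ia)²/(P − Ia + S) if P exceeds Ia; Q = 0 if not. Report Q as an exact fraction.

NRCS table: pasture, good condition, soil group A → CN(II) = 39
Average conditions: CN = 39 (no AMC adjustment).
Max retention: S = 1000/39 − 10 = 610/39 in (≈ 15.641 in)
Ia = 0.2S: 0.2·15.641 = 3.128 in (exactly 122/39)
Since P=8.880 > Ia=3.128: effective rainfall P−Ia = 5608/975 in
Runoff Q = (P−Ia)²/(P−Ia+S) = (5.752)²/(5.752+15.641) = 15724832/10168275 ≈ 1.546 in

Q = 15724832/10168275 in ≈ 1.546 in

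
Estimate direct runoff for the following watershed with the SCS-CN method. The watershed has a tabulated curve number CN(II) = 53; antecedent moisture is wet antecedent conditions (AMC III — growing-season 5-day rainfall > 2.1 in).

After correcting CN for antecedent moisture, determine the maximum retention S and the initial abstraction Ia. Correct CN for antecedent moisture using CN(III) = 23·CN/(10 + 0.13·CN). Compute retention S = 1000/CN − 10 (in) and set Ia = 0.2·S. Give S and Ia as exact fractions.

Adjust CN=53 to AMC III: 23·53/(10 + 0.13·53) → 1219 ÷ (1689/100) = 121900/1689 ≈ 72.173
Retention S: 1000/CN − 10 with CN=72.173 → S = 4700/1219 ≈ 3.856 in
Ia = 0.2·(4700/1219) = 940/1219 in ≈ 0.771 in

S = 4700/1219 in ≈ 3.856 in; Ia = 940/1219 in ≈ 0.771 in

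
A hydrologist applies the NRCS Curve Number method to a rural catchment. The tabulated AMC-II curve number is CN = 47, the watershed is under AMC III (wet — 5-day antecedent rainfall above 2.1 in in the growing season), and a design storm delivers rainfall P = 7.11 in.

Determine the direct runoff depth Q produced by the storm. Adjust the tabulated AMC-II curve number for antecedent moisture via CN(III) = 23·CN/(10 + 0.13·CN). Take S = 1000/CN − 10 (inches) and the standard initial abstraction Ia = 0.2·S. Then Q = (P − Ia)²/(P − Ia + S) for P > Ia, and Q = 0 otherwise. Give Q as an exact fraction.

Adjust CN=47 to AMC III: 23·47/(10 + 0.13·47) → 1081 ÷ (1611/100) = 108100/1611 ≈ 67.101
Max retention: S = 1000/(108100/1611) − 10 = 5300/1081 in (≈ 4.903 in)
Ia = 0.2S: 0.2·4.903 = 0.981 in (exactly 1060/1081)
Excess rainfall: 7.110 − 0.981 = 6.129 in; P > Ia so Q > 0
Runoff Q = (P−Ia)²/(P−Ia+S) = (6.129)²/(6.129+4.903) = 439026833281/128919087100 ≈ 3.405 in

Q = 439026833281/128919087100 in ≈ 3.405 in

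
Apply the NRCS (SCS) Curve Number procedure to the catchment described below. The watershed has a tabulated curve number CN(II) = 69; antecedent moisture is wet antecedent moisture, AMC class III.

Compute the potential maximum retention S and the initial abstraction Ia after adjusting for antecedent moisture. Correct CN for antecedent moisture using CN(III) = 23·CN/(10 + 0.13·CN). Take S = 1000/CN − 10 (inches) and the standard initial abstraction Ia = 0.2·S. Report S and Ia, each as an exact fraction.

Wet (AMC III): CN(III) = 23·69/(10 + 0.13·69) = 1587/(1897/100) = 158700/1897 ≈ 83.658
Max retention: S = 1000/(158700/1897) − 10 = 3100/1587 in (≈ 1.953 in)
Ia = 0.2·(3100/1587) = 620/1587 in ≈ 0.391 in

S = 3100/1587 in ≈ 1.953 in; Ia = 620/1587 in ≈ 0.391 in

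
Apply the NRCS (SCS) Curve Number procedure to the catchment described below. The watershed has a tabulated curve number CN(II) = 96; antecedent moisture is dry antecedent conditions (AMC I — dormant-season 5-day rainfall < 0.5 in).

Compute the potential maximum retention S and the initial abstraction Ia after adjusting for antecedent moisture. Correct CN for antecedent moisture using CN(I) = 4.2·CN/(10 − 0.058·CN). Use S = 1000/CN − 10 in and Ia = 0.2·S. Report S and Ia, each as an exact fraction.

Dry (AMC I): CN(I) = 4.2·96/(10 − 0.058·96) = (2016/5)/(554/125) = 25200/277 ≈ 90.975
S = 1000/(25200/277) − 10 = 125/126 in ≈ 0.992 in
Ia = 0.2·(125/126) = 25/126 in ≈ 0.198 in

S = 125/126 in ≈ 0.992 in; Ia = 25/126 in ≈ 0.198 in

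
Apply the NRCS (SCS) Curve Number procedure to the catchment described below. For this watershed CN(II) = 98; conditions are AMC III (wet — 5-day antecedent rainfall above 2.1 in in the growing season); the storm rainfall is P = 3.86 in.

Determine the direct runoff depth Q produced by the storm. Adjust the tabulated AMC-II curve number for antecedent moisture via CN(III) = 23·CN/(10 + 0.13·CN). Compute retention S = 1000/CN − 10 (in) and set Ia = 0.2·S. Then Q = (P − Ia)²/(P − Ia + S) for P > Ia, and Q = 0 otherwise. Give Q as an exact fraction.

Adjust CN=98 to AMC III: 23·98/(10 + 0.13·98) → 2254 ÷ (1137/50) = 112700/1137 ≈ 99.120
Retention S: 1000/CN − 10 with CN=99.120 → S = 100/1127 ≈ 0.089 in
Ia = 0.2·(100/1127) = 20/1127 in ≈ 0.018 in
Since P=3.860 > Ia=0.018: effective rainfall P−Ia = 216511/56350 in
Q: (216511/56350)² ÷ (221511/56350) = 46877013121/12482144850 in (≈ 3.756 in)

Q = 46877013121/12482144850 in ≈ 3.756 in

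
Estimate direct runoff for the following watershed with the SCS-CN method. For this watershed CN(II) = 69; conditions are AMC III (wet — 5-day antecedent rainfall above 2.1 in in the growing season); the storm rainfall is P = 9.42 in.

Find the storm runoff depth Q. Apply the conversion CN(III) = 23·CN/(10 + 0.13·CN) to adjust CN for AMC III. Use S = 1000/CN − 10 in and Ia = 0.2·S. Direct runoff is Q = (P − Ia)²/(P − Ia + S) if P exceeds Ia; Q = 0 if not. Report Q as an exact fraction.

Wet (AMC III): CN(III) = 23·69/(10 + 0.13·69) = 1587/(1897/100) = 158700/1897 ≈ 83.658
S = 1000/(158700/1897) − 10 = 3100/1587 in ≈ 1.953 in
Ia = 0.2·(3100/1587) = 620/1587 in ≈ 0.391 in
Since P=9.420 > Ia=0.391: effective rainfall P−Ia = 716477/79350 in
Q: (716477/79350)² ÷ (871477/79350) = 513339291529/69151699950 in (≈ 7.423 in)

Q = 513339291529/69151699950 in ≈ 7.423 in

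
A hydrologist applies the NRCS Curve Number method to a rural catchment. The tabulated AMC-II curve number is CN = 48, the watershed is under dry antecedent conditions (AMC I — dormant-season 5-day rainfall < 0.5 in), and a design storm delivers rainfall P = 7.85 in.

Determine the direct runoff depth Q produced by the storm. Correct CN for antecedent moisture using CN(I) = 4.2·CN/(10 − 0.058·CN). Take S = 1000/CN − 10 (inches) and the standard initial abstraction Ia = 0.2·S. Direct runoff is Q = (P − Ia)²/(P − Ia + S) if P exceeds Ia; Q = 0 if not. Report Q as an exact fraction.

CN(I) from CN(II)=48: (4.2·48)/(10 − 0.058·48) = 12600/451 ≈ 27.938
Retention S: 1000/CN − 10 with CN=27.938 → S = 1625/63 ≈ 25.794 in
Ia = 0.2S: 0.2·25.794 = 5.159 in (exactly 325/63)
P − Ia = 7.850 − 5.159 = 3391/1260 ≈ 2.691 in (> 0, runoff occurs)
Q: (3391/1260)² ÷ (35891/1260) = 11498881/45222660 in (≈ 0.254 in)

Q = 11498881/45222660 in ≈ 0.254 in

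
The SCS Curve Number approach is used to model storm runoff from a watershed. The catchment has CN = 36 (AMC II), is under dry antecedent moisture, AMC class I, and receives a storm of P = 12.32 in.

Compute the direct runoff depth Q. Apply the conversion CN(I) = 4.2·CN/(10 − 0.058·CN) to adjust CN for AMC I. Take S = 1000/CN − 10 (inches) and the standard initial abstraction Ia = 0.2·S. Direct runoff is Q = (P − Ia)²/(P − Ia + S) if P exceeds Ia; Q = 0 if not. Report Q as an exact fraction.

Q = 82919236/257762925 in ≈ 0.322 in

Adjust CN=36 to AMC I: 4.2·36/(10 − 0.058·36) → (756/5) ÷ (989/125) = 18900/989 ≈ 19.110
S = 1000/(18900/989) − 10 = 8000/189 in ≈ 42.328 in
Ia = 0.2S: 0.2·42.328 = 8.466 in (exactly 1600/189)
Since P=12.320 > Ia=8.466: effective rainfall P−Ia = 18212/4725 in
Q: (18212/4725)² ÷ (218212/4725) = 82919236/257762925 in (≈ 0.322 in)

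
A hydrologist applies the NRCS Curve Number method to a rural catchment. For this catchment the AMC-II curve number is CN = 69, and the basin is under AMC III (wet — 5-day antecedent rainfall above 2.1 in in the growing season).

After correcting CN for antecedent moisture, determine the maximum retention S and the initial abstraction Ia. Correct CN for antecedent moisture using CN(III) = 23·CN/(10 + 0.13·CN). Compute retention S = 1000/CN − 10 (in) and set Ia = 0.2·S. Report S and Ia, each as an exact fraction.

S = 3100/1587 in ≈ 1.953 in; Ia = 620/1587 in ≈ 0.391 in

CN(III) from CN(II)=69: (23·69)/(10 + 0.13·69) = 158700/1897 ≈ 83.658
Retention S: 1000/CN − 10 with CN=83.658 → S = 3100/1587 ≈ 1.953 in
Initial abstraction Ia = S/5 = (3100/1587)/5 = 620/1587 ≈ 0.391 in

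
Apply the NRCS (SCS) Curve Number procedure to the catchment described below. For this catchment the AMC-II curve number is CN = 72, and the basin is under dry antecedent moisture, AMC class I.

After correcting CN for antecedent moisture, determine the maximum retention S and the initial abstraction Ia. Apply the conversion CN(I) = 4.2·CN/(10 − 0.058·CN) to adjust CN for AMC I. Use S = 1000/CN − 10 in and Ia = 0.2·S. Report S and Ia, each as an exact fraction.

Dry (AMC I): CN(I) = 4.2·72/(10 − 0.058·72) = (1512/5)/(728/125) = 675/13 ≈ 51.923
Max retention: S = 1000/(675/13) − 10 = 250/27 in (≈ 9.259 in)
Ia = 0.2·(250/27) = 50/27 in ≈ 1.852 in

S = 250/27 in ≈ 9.259 in; Ia = 50/27 in ≈ 1.852 in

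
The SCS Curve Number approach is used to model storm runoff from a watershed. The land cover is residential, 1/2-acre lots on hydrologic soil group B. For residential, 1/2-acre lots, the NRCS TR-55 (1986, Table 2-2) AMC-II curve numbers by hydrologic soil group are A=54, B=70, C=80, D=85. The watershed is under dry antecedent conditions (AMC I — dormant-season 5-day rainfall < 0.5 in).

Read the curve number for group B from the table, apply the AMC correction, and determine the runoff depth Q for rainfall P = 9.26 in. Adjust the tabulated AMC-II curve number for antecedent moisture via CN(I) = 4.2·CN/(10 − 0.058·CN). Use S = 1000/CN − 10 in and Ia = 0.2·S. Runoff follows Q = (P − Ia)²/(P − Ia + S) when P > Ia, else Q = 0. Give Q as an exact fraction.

Q = 312829969/104583150 in ≈ 2.991 in

NRCS table: residential, 1/2-acre lots, soil group B → CN(II) = 70
CN(I) from CN(II)=70: (4.2·70)/(10 − 0.058·70) = 4900/99 ≈ 49.495
Retention S: 1000/CN − 10 with CN=49.495 → S = 500/49 ≈ 10.204 in
Initial abstraction Ia = S/5 = (500/49)/5 = 100/49 ≈ 2.041 in
Excess rainfall: 9.260 − 2.041 = 7.219 in; P > Ia so Q > 0
Q = (17687/2450)²/((17687/2450) + 500/49) = (312829969/6002500)/(42687/2450) = 312829969/104583150 in ≈ 2.991 in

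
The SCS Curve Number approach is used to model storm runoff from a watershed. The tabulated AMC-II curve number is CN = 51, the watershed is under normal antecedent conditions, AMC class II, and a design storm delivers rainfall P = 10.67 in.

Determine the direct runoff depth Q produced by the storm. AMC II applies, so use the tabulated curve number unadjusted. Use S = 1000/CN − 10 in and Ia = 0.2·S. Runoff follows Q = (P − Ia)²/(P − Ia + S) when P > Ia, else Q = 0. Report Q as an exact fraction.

Q = 1990676689/477446700 in ≈ 4.169 in

CN(II) = 51; AMC II needs no correction.
Retention S: 1000/CN − 10 with CN=51.000 → S = 490/51 ≈ 9.608 in
Ia = 0.2S: 0.2·9.608 = 1.922 in (exactly 98/51)
Since P=10.670 > Ia=1.922: effective rainfall P−Ia = 44617/5100 in
Runoff Q = (P−Ia)²/(P−Ia+S) = (8.748)²/(8.748+9.608) = 1990676689/477446700 ≈ 4.169 in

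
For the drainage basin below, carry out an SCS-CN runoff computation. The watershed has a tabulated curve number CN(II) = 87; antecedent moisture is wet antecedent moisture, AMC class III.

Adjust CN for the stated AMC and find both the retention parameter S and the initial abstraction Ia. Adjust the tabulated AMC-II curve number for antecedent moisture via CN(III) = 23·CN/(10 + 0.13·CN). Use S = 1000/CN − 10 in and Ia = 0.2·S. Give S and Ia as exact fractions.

Adjust CN=87 to AMC III: 23·87/(10 + 0.13·87) → 2001 ÷ (2131/100) = 200100/2131 ≈ 93.900
Retention S: 1000/CN − 10 with CN=93.900 → S = 1300/2001 ≈ 0.650 in
Initial abstraction Ia = S/5 = (1300/2001)/5 = 260/2001 ≈ 0.130 in

S = 1300/2001 in ≈ 0.650 in; Ia = 260/2001 in ≈ 0.130 in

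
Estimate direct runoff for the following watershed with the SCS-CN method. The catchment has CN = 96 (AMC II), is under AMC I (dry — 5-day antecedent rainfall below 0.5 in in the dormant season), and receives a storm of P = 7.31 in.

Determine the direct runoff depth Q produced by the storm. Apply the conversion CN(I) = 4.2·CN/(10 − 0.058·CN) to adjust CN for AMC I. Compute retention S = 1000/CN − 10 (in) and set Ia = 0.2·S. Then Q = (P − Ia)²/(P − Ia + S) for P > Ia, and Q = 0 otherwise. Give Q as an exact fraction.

Q = 2007308809/321633900 in ≈ 6.241 in

CN(I) from CN(II)=96: (4.2·96)/(10 − 0.058·96) = 25200/277 ≈ 90.975
S = 1000/(25200/277) − 10 = 125/126 in ≈ 0.992 in
Ia = 0.2S: 0.2·0.992 = 0.198 in (exactly 25/126)
Since P=7.310 > Ia=0.198: effective rainfall P−Ia = 44803/6300 in
Q = (44803/6300)²/((44803/6300) + 125/126) = (2007308809/39690000)/(51053/6300) = 2007308809/321633900 in ≈ 6.241 in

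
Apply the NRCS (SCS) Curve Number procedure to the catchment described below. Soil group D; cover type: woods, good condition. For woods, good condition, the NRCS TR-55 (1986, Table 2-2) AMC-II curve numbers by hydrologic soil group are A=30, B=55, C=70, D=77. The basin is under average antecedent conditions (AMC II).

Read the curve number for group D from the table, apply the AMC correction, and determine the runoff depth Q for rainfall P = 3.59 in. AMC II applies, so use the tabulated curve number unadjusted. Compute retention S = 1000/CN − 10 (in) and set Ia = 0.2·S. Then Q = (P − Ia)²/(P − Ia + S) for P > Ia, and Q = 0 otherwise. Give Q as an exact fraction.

Q = 530979849/354531100 in ≈ 1.498 in

NRCS table: woods, good condition, soil group D → CN(II) = 77
CN(II) = 77; AMC II needs no correction.
S = 1000/77 − 10 = 230/77 in ≈ 2.987 in
Ia = 0.2S: 0.2·2.987 = 0.597 in (exactly 46/77)
Since P=3.590 > Ia=0.597: effective rainfall P−Ia = 23043/7700 in
Q: (23043/7700)² ÷ (46043/7700) = 530979849/354531100 in (≈ 1.498 in)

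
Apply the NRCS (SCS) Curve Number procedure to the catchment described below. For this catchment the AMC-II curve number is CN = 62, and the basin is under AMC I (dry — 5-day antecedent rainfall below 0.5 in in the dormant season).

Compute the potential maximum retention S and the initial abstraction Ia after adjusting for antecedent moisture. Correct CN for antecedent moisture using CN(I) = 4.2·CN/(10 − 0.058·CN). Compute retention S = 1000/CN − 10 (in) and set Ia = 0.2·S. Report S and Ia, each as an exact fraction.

S = 9500/651 in ≈ 14.593 in; Ia = 1900/651 in ≈ 2.919 in

Dry (AMC I): CN(I) = 4.2·62/(10 − 0.058·62) = (1302/5)/(1601/250) = 65100/1601 ≈ 40.662
Max retention: S = 1000/(65100/1601) − 10 = 9500/651 in (≈ 14.593 in)
Ia = 0.2S: 0.2·14.593 = 2.919 in (exactly 1900/651)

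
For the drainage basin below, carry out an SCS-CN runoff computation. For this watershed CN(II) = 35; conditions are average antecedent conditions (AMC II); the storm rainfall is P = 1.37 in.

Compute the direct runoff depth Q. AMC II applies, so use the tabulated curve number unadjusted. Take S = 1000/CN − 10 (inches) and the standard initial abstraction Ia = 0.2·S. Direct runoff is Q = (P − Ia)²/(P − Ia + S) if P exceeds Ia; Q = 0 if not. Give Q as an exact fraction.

AMC II — tabulated CN = 35 applies directly.
S = 1000/35 − 10 = 130/7 in ≈ 18.571 in
Initial abstraction Ia = S/5 = (130/7)/5 = 26/7 ≈ 3.714 in
P = 1.370 ≤ Ia = 3.714 in: entire storm abstracted, Q = 0.

Q = 0 in ≈ 0.000 in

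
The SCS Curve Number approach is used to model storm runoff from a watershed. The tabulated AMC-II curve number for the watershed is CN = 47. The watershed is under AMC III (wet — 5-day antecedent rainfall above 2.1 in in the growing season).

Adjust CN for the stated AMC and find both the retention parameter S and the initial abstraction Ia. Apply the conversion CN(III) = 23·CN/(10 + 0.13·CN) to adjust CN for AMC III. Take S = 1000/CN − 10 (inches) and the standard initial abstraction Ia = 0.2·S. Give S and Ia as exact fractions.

S = 5300/1081 in ≈ 4.903 in; Ia = 1060/1081 in ≈ 0.981 in

CN(III) from CN(II)=47: (23·47)/(10 + 0.13·47) = 108100/1611 ≈ 67.101
S = 1000/(108100/1611) − 10 = 5300/1081 in ≈ 4.903 in
Ia = 0.2S: 0.2·4.903 = 0.981 in (exactly 1060/1081)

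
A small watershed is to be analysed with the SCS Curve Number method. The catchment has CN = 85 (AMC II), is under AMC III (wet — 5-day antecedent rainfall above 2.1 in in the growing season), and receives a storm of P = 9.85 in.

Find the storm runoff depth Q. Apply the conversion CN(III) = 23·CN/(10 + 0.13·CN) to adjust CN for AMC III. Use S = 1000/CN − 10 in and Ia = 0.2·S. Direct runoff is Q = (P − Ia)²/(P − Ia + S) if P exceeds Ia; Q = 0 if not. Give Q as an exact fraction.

CN(III) from CN(II)=85: (23·85)/(10 + 0.13·85) = 39100/421 ≈ 92.874
Retention S: 1000/CN − 10 with CN=92.874 → S = 300/391 ≈ 0.767 in
Ia = 0.2·(300/391) = 60/391 in ≈ 0.153 in
Excess rainfall: 9.850 − 0.153 = 9.697 in; P > Ia so Q > 0
Q = (75827/7820)²/((75827/7820) + 300/391) = (5749733929/61152400)/(81827/7820) = 5749733929/639887140 in ≈ 8.986 in

Q = 5749733929/639887140 in ≈ 8.986 in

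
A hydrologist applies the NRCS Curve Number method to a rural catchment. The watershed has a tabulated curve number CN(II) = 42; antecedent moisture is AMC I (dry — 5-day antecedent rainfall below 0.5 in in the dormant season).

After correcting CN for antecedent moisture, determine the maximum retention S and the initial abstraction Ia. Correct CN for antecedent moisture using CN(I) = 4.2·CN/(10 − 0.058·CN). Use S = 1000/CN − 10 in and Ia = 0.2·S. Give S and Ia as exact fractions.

S = 14500/441 in ≈ 32.880 in; Ia = 2900/441 in ≈ 6.576 in

Adjust CN=42 to AMC I: 4.2·42/(10 − 0.058·42) → (882/5) ÷ (1891/250) = 44100/1891 ≈ 23.321
S = 1000/(44100/1891) − 10 = 14500/441 in ≈ 32.880 in
Ia = 0.2S: 0.2·32.880 = 6.576 in (exactly 2900/441)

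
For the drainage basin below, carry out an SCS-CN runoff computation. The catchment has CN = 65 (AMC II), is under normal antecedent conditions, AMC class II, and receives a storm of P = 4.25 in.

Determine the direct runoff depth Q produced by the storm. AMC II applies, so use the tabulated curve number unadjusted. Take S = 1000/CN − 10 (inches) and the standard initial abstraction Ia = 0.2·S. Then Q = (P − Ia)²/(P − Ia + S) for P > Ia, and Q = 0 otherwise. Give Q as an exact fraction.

Q = 5445/4628 in ≈ 1.177 in

Average conditions: CN = 65 (no AMC adjustment).
Max retention: S = 1000/65 − 10 = 70/13 in (≈ 5.385 in)
Initial abstraction Ia = S/5 = (70/13)/5 = 14/13 ≈ 1.077 in
P − Ia = 4.250 − 1.077 = 165/52 ≈ 3.173 in (> 0, runoff occurs)
Q = (165/52)²/((165/52) + 70/13) = (27225/2704)/(445/52) = 5445/4628 in ≈ 1.177 in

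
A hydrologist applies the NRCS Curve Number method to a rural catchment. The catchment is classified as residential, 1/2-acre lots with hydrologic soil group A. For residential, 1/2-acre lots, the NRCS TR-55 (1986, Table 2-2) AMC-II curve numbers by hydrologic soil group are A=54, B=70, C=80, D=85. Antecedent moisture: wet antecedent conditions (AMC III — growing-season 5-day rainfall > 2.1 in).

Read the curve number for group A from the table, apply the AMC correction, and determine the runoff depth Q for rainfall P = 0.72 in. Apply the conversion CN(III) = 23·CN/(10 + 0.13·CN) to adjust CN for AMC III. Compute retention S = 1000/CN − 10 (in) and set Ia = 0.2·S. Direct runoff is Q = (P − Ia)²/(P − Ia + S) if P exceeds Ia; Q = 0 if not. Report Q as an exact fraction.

Q = 0 in ≈ 0.000 in

NRCS table: residential, 1/2-acre lots, soil group A → CN(II) = 54
Wet (AMC III): CN(III) = 23·54/(10 + 0.13·54) = 1242/(851/50) = 2700/37 ≈ 72.973
Max retention: S = 1000/(2700/37) − 10 = 100/27 in (≈ 3.704 in)
Ia = 0.2S: 0.2·3.704 = 0.741 in (exactly 20/27)
P = 0.720 ≤ Ia = 0.741 in: entire storm abstracted, Q = 0.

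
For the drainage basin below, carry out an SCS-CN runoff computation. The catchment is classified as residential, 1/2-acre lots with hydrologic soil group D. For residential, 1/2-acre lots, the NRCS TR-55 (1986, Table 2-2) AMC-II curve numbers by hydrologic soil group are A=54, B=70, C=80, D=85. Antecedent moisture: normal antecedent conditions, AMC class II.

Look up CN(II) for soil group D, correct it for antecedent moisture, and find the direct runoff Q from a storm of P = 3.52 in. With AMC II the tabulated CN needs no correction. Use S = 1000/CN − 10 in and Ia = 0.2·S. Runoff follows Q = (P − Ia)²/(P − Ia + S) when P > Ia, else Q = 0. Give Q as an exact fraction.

Q = 452929/222700 in ≈ 2.034 in

NRCS table: residential, 1/2-acre lots, soil group D → CN(II) = 85
AMC II — tabulated CN = 85 applies directly.
S = 1000/85 − 10 = 30/17 in ≈ 1.765 in
Initial abstraction Ia = S/5 = (30/17)/5 = 6/17 ≈ 0.353 in
Excess rainfall: 3.520 − 0.353 = 3.167 in; P > Ia so Q > 0
Q = (1346/425)²/((1346/425) + 30/17) = (1811716/180625)/(2096/425) = 452929/222700 in ≈ 2.034 in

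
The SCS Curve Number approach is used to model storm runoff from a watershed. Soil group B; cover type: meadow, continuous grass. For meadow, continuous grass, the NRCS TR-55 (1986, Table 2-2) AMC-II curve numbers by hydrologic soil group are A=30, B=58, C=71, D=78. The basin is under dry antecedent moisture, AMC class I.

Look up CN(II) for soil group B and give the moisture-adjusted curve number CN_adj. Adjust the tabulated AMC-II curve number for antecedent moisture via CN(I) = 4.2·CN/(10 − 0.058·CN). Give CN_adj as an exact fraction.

CN_adj = 2900/79 ≈ 36.709

NRCS table: meadow, continuous grass, soil group B → CN(II) = 58
CN(I) from CN(II)=58: (4.2·58)/(10 − 0.058·58) = 2900/79 ≈ 36.709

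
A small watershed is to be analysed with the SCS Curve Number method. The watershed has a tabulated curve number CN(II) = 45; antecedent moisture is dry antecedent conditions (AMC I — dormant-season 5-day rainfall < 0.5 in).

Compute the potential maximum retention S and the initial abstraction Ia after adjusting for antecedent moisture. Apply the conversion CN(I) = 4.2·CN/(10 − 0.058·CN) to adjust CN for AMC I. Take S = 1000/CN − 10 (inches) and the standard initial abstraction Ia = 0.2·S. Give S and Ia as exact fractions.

Dry (AMC I): CN(I) = 4.2·45/(10 − 0.058·45) = 189/(739/100) = 18900/739 ≈ 25.575
Retention S: 1000/CN − 10 with CN=25.575 → S = 5500/189 ≈ 29.101 in
Initial abstraction Ia = S/5 = (5500/189)/5 = 1100/189 ≈ 5.820 in

S = 5500/189 in ≈ 29.101 in; Ia = 1100/189 in ≈ 5.820 in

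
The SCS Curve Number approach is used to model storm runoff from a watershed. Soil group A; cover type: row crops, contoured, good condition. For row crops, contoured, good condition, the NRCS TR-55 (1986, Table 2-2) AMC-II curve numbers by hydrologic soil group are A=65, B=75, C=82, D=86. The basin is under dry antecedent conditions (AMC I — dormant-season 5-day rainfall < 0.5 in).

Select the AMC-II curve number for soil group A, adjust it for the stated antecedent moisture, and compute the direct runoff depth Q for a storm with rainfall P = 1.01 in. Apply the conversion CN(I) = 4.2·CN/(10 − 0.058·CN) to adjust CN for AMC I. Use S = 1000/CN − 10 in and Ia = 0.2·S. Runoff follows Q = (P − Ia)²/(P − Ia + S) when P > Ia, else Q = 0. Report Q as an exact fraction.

Q = 0 in ≈ 0.000 in

NRCS table: row crops, contoured, good condition, soil group A → CN(II) = 65
Dry (AMC I): CN(I) = 4.2·65/(10 − 0.058·65) = 273/(623/100) = 3900/89 ≈ 43.820
Retention S: 1000/CN − 10 with CN=43.820 → S = 500/39 ≈ 12.821 in
Initial abstraction Ia = S/5 = (500/39)/5 = 100/39 ≈ 2.564 in
P = 1.010 ≤ Ia = 2.564 in: entire storm abstracted, Q = 0.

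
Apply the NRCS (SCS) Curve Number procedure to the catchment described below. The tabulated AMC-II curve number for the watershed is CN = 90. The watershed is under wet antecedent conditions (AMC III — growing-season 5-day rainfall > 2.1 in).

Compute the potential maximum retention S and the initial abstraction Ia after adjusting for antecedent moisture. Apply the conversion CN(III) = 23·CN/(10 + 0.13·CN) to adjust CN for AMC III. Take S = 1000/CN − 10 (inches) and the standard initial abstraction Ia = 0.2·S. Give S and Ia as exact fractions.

Adjust CN=90 to AMC III: 23·90/(10 + 0.13·90) → 2070 ÷ (217/10) = 20700/217 ≈ 95.392
Retention S: 1000/CN − 10 with CN=95.392 → S = 100/207 ≈ 0.483 in
Ia = 0.2·(100/207) = 20/207 in ≈ 0.097 in

S = 100/207 in ≈ 0.483 in; Ia = 20/207 in ≈ 0.097 in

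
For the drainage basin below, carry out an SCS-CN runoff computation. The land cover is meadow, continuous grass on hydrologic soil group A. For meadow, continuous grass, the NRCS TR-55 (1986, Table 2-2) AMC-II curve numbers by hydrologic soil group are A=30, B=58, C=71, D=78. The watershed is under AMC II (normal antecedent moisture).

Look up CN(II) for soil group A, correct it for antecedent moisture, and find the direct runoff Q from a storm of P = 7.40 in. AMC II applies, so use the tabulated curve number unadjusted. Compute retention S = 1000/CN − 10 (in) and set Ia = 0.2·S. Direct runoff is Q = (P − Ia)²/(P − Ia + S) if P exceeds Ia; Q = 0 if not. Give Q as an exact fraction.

NRCS table: meadow, continuous grass, soil group A → CN(II) = 30
CN(II) = 30; AMC II needs no correction.
S = 1000/30 − 10 = 70/3 in ≈ 23.333 in
Ia = 0.2·(70/3) = 14/3 in ≈ 4.667 in
P − Ia = 7.400 − 4.667 = 41/15 ≈ 2.733 in (> 0, runoff occurs)
Q: (41/15)² ÷ (391/15) = 1681/5865 in (≈ 0.287 in)

Q = 1681/5865 in ≈ 0.287 in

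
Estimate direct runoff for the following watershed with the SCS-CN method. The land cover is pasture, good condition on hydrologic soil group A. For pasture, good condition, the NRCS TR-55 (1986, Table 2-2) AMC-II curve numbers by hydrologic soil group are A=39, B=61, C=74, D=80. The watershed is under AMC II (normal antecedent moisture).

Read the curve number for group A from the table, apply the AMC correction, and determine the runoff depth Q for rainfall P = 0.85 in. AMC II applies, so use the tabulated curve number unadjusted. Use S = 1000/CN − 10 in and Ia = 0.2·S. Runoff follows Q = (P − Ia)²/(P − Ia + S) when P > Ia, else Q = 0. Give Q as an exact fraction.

Q = 0 in ≈ 0.000 in

NRCS table: pasture, good condition, soil group A → CN(II) = 39
AMC II — tabulated CN = 39 applies directly.
S = 1000/39 − 10 = 610/39 in ≈ 15.641 in
Ia = 0.2S: 0.2·15.641 = 3.128 in (exactly 122/39)
P = 0.850 ≤ Ia = 3.128 in: entire storm abstracted, Q = 0.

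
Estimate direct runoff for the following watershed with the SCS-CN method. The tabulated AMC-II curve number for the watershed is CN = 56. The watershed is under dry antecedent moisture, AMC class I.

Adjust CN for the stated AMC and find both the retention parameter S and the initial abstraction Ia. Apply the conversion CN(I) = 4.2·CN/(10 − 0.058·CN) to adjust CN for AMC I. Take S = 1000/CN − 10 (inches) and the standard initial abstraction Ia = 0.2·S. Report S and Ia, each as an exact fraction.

S = 2750/147 in ≈ 18.707 in; Ia = 550/147 in ≈ 3.741 in

CN(I) from CN(II)=56: (4.2·56)/(10 − 0.058·56) = 7350/211 ≈ 34.834
Max retention: S = 1000/(7350/211) − 10 = 2750/147 in (≈ 18.707 in)
Initial abstraction Ia = S/5 = (2750/147)/5 = 550/147 ≈ 3.741 in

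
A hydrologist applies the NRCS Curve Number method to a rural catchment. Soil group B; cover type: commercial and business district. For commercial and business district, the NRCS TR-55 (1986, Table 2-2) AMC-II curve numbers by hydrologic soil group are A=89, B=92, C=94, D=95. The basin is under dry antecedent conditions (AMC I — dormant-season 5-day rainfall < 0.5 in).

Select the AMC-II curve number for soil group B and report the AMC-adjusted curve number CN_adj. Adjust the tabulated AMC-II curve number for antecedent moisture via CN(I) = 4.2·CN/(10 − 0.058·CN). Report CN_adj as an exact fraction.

NRCS table: commercial and business district, soil group B → CN(II) = 92
CN(I) from CN(II)=92: (4.2·92)/(10 − 0.058·92) = 48300/583 ≈ 82.847

CN_adj = 48300/583 ≈ 82.847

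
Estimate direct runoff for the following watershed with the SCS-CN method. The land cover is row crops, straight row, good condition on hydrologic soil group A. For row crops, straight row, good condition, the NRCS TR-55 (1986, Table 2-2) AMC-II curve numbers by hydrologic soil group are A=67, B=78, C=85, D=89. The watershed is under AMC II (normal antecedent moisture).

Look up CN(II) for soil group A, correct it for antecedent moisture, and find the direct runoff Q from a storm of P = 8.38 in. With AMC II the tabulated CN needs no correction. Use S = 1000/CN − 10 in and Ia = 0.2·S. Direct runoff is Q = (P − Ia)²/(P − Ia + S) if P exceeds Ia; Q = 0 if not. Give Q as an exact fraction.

NRCS table: row crops, straight row, good condition, soil group A → CN(II) = 67
CN(II) = 67; AMC II needs no correction.
Retention S: 1000/CN − 10 with CN=67.000 → S = 330/67 ≈ 4.925 in
Ia = 0.2S: 0.2·4.925 = 0.985 in (exactly 66/67)
Excess rainfall: 8.380 − 0.985 = 7.395 in; P > Ia so Q > 0
Q = (24773/3350)²/((24773/3350) + 330/67) = (613701529/11222500)/(41273/3350) = 613701529/138264550 in ≈ 4.439 in

Q = 613701529/138264550 in ≈ 4.439 in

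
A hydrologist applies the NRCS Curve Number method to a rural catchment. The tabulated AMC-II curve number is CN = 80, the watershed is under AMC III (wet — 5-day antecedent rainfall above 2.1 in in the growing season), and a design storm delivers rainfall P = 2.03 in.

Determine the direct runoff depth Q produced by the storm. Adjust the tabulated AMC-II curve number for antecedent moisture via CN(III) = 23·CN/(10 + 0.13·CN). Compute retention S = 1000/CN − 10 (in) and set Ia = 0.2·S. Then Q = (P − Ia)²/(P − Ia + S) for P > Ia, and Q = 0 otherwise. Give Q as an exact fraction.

Q = 17380561/15338700 in ≈ 1.133 in

Wet (AMC III): CN(III) = 23·80/(10 + 0.13·80) = 1840/(102/5) = 4600/51 ≈ 90.196
Retention S: 1000/CN − 10 with CN=90.196 → S = 25/23 ≈ 1.087 in
Ia = 0.2S: 0.2·1.087 = 0.217 in (exactly 5/23)
Excess rainfall: 2.030 − 0.217 = 1.813 in; P > Ia so Q > 0
Runoff Q = (P−Ia)²/(P−Ia+S) = (1.813)²/(1.813+1.087) = 17380561/15338700 ≈ 1.133 in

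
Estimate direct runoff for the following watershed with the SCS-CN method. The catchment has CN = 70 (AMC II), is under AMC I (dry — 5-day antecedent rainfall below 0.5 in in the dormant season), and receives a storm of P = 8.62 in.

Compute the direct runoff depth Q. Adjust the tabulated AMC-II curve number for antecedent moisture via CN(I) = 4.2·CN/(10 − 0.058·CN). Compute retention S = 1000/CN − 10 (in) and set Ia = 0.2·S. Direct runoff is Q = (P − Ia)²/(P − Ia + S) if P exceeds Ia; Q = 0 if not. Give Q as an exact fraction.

Q = 259822161/100741550 in ≈ 2.579 in

Dry (AMC I): CN(I) = 4.2·70/(10 − 0.058·70) = 294/(297/50) = 4900/99 ≈ 49.495
S = 1000/(4900/99) − 10 = 500/49 in ≈ 10.204 in
Initial abstraction Ia = S/5 = (500/49)/5 = 100/49 ≈ 2.041 in
Since P=8.620 > Ia=2.041: effective rainfall P−Ia = 16119/2450 in
Runoff Q = (P−Ia)²/(P−Ia+S) = (6.579)²/(6.579+10.204) = 259822161/100741550 ≈ 2.579 in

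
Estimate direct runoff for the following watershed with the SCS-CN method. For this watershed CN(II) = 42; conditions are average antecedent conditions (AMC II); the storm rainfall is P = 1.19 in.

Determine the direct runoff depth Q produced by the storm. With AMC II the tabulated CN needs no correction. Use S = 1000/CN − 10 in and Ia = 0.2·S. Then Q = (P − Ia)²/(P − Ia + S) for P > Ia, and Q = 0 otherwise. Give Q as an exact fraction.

Average conditions: CN = 42 (no AMC adjustment).
Max retention: S = 1000/42 − 10 = 290/21 in (≈ 13.810 in)
Ia = 0.2·(290/21) = 58/21 in ≈ 2.762 in
P = 1.190 ≤ Ia = 2.762 in: entire storm abstracted, Q = 0.

Q = 0 in ≈ 0.000 in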